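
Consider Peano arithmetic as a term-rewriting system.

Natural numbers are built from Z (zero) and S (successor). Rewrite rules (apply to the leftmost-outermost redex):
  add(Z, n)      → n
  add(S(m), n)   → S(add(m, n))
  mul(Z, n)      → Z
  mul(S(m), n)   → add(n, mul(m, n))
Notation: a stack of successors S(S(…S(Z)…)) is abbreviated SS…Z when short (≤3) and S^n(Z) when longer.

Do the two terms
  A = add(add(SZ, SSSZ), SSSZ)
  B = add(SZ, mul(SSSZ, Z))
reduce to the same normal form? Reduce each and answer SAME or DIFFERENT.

Answer: DIFFERENT — A ⇓ S^7(Z), B ⇓ SZ

Reduction:
Term A:
  start: add(add(SZ, SSSZ), SSSZ)
  [1] add(S(add(Z, SSSZ)), SSSZ)
  [2] S(add(add(Z, SSSZ), SSSZ))
  [3] S(add(SSSZ, SSSZ))
  [4] S(S(add(SSZ, SSSZ)))
  [5] S(S(S(add(SZ, SSSZ))))
  [6] S(S(S(S(add(Z, SSSZ)))))
  [7] S^7(Z)

Term B:
  start: add(SZ, mul(SSSZ, Z))
  [1] S(add(Z, mul(SSSZ, Z)))
  [2] S(mul(SSSZ, Z))
  [3] S(add(Z, mul(SSZ, Z)))
  [4] S(mul(SSZ, Z))
  [5] S(add(Z, mul(SZ, Z)))
  [6] S(mul(SZ, Z))
  [7] S(add(Z, mul(Z, Z)))
  [8] S(mul(Z, Z))
  [9] SZ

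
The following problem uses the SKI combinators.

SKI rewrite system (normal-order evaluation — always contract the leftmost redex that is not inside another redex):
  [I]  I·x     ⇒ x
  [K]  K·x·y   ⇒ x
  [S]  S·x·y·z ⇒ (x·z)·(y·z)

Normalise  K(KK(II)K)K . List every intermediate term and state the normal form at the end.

  start: K(KK(II)K)K
  [1] KK(II)K
  [2] KK

Answer: normal form = KK  (in 2 steps)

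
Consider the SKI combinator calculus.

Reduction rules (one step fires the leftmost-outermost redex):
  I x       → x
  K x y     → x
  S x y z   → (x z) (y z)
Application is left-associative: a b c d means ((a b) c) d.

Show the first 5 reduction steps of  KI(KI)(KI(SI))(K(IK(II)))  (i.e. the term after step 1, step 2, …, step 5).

  start: KI(KI)(KI(SI))(K(IK(II)))
  [1] I(KI(SI))(K(IK(II)))
  [2] KI(SI)(K(IK(II)))
  [3] I(K(IK(II)))
  [4] K(IK(II))
  [5] K(K(II))

Answer: after 5 steps: K(K(II))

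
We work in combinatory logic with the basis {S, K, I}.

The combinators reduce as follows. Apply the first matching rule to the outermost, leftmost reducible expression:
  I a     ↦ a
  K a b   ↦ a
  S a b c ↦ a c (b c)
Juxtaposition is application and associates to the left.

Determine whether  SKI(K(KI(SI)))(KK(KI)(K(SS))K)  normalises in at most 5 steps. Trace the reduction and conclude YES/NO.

Answer: YES — reaches normal form I in 4 ≤ 5 steps

Working:
  start: SKI(K(KI(SI)))(KK(KI)(K(SS))K)
  step 1: K(K(KI(SI)))(I(K(KI(SI))))(KK(KI)(K(SS))K)
  step 2: K(KI(SI))(KK(KI)(K(SS))K)
  step 3: KI(SI)
  step 4: I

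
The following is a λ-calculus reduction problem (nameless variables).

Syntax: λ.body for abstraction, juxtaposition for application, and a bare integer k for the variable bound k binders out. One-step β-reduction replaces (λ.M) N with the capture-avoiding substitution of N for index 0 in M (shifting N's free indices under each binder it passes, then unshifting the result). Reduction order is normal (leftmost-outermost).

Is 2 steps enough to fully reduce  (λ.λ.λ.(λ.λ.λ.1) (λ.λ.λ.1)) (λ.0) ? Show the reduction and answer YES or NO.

Answer: YES — reaches normal form λ.λ.λ.λ.1 in 2 ≤ 2 steps

Working:
  start: (λ.λ.λ.(λ.λ.λ.1) (λ.λ.λ.1)) (λ.0)
  step 1: λ.λ.(λ.λ.λ.1) (λ.λ.λ.1)
  step 2: λ.λ.λ.λ.1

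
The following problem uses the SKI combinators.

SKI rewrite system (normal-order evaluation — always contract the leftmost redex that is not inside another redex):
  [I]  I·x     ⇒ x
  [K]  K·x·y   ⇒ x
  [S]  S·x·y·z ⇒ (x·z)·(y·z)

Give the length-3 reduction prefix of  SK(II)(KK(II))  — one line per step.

  start: SK(II)(KK(II))
  [1] K(KK(II))(II(KK(II)))
  [2] KK(II)
  [3] K

Answer: after 3 steps: K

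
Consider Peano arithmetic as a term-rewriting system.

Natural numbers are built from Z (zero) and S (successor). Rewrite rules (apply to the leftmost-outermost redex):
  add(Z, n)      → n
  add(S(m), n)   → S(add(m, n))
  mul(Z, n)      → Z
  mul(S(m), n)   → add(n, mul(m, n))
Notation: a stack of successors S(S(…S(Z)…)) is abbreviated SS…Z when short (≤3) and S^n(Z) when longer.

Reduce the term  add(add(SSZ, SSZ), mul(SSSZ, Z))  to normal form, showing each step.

  start: add(add(SSZ, SSZ), mul(SSSZ, Z))
  →1  add(S(add(SZ, SSZ)), mul(SSSZ, Z))
  →2  S(add(add(SZ, SSZ), mul(SSSZ, Z)))
  →3  S(add(S(add(Z, SSZ)), mul(SSSZ, Z)))
  →4  S(S(add(add(Z, SSZ), mul(SSSZ, Z))))
  →5  S(S(add(SSZ, mul(SSSZ, Z))))
  →6  S(S(S(add(SZ, mul(SSSZ, Z)))))
  →7  S(S(S(S(add(Z, mul(SSSZ, Z))))))
  →8  S(S(S(S(mul(SSSZ, Z)))))
  →9  S(S(S(S(add(Z, mul(SSZ, Z))))))
  →10  S(S(S(S(mul(SSZ, Z)))))
  →11  S(S(S(S(add(Z, mul(SZ, Z))))))
  →12  S(S(S(S(mul(SZ, Z)))))
  →13  S(S(S(S(add(Z, mul(Z, Z))))))
  →14  S(S(S(S(mul(Z, Z)))))
  →15  S^4(Z)

Answer: normal form = S^4(Z)  (in 15 steps)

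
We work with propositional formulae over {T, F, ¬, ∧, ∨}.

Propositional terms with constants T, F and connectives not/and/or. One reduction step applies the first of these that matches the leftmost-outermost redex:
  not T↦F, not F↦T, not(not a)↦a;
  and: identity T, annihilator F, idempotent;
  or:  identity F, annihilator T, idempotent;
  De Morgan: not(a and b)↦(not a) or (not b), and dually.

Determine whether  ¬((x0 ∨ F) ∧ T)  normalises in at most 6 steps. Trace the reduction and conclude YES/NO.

Answer: YES — reaches normal form ¬x0 in 6 ≤ 6 steps

Derivation:
  start: ¬((x0 ∨ F) ∧ T)
  →1  ¬(x0 ∨ F) ∨ ¬T
  →2  (¬x0 ∧ ¬F) ∨ ¬T
  →3  (¬x0 ∧ T) ∨ ¬T
  →4  ¬x0 ∨ ¬T
  →5  ¬x0 ∨ F
  →6  ¬x0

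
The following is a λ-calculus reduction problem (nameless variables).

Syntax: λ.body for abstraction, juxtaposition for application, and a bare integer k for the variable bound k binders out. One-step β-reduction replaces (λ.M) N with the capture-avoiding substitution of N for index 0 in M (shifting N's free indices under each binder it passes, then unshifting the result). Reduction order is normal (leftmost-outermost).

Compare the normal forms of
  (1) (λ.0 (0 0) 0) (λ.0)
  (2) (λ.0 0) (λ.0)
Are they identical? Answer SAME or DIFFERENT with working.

Term A:
  start: (λ.0 (0 0) 0) (λ.0)
  [1] (λ.0) ((λ.0) (λ.0)) (λ.0)
  [2] (λ.0) (λ.0) (λ.0)
  [3] (λ.0) (λ.0)
  [4] λ.0

Term B:
  start: (λ.0 0) (λ.0)
  [1] (λ.0) (λ.0)
  [2] λ.0

Answer: SAME — A ⇓ λ.0, B ⇓ λ.0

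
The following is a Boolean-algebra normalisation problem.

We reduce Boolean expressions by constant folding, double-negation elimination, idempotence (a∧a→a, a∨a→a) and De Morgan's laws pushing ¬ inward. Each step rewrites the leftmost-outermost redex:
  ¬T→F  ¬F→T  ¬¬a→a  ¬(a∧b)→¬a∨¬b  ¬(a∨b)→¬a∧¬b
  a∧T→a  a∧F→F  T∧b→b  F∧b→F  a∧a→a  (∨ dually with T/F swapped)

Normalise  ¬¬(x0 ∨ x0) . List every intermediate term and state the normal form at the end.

Answer: normal form = x0  (in 2 steps)

Working:
  start: ¬¬(x0 ∨ x0)
  [1] x0 ∨ x0
  [2] x0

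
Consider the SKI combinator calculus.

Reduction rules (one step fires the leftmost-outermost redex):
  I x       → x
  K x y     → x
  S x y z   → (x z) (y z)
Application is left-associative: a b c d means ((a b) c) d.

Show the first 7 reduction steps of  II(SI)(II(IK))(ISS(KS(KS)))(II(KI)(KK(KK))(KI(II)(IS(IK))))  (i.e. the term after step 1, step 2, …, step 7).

  start: II(SI)(II(IK))(ISS(KS(KS)))(II(KI)(KK(KK))(KI(II)(IS(IK))))
  →1  I(SI)(II(IK))(ISS(KS(KS)))(II(KI)(KK(KK))(KI(II)(IS(IK))))
  →2  SI(II(IK))(ISS(KS(KS)))(II(KI)(KK(KK))(KI(II)(IS(IK))))
  →3  I(ISS(KS(KS)))(II(IK)(ISS(KS(KS))))(II(KI)(KK(KK))(KI(II)(IS(IK))))
  →4  ISS(KS(KS))(II(IK)(ISS(KS(KS))))(II(KI)(KK(KK))(KI(II)(IS(IK))))
  →5  SS(KS(KS))(II(IK)(ISS(KS(KS))))(II(KI)(KK(KK))(KI(II)(IS(IK))))
  →6  S(II(IK)(ISS(KS(KS))))(KS(KS)(II(IK)(ISS(KS(KS)))))(II(KI)(KK(KK))(KI(II)(IS(IK))))
  →7  II(IK)(ISS(KS(KS)))(II(KI)(KK(KK))(KI(II)(IS(IK))))(KS(KS)(II(IK)(ISS(KS(KS))))(II(KI)(KK(KK))(KI(II)(IS(IK)))))

Answer: after 7 steps: II(IK)(ISS(KS(KS)))(II(KI)(KK(KK))(KI(II)(IS(IK))))(KS(KS)(II(IK)(ISS(KS(KS))))(II(KI)(KK(KK))(KI(II)(IS(IK)))))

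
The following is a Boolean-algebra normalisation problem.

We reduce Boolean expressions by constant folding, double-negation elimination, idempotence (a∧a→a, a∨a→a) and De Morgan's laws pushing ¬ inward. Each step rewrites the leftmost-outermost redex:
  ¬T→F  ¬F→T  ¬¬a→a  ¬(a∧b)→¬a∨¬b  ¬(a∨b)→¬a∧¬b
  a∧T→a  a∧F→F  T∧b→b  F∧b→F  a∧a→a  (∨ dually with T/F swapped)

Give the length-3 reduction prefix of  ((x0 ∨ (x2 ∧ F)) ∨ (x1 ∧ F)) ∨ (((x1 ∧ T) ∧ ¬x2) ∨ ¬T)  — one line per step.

Answer: after 3 steps: (x0 ∨ F) ∨ (((x1 ∧ T) ∧ ¬x2) ∨ ¬T)

Derivation:
  start: ((x0 ∨ (x2 ∧ F)) ∨ (x1 ∧ F)) ∨ (((x1 ∧ T) ∧ ¬x2) ∨ ¬T)
  →1  ((x0 ∨ F) ∨ (x1 ∧ F)) ∨ (((x1 ∧ T) ∧ ¬x2) ∨ ¬T)
  →2  (x0 ∨ (x1 ∧ F)) ∨ (((x1 ∧ T) ∧ ¬x2) ∨ ¬T)
  →3  (x0 ∨ F) ∨ (((x1 ∧ T) ∧ ¬x2) ∨ ¬T)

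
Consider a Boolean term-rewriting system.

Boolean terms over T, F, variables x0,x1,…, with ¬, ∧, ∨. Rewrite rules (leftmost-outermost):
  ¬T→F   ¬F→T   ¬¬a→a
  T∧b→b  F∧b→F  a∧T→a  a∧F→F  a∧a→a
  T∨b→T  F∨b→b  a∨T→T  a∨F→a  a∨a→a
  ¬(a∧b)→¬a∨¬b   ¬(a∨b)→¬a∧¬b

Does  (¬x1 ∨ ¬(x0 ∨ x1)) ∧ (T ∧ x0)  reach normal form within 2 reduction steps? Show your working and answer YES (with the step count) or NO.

Answer: YES — reaches normal form (¬x1 ∨ (¬x0 ∧ ¬x1)) ∧ x0 in 2 ≤ 2 steps

Reduction:
  start: (¬x1 ∨ ¬(x0 ∨ x1)) ∧ (T ∧ x0)
  [1] (¬x1 ∨ (¬x0 ∧ ¬x1)) ∧ (T ∧ x0)
  [2] (¬x1 ∨ (¬x0 ∧ ¬x1)) ∧ x0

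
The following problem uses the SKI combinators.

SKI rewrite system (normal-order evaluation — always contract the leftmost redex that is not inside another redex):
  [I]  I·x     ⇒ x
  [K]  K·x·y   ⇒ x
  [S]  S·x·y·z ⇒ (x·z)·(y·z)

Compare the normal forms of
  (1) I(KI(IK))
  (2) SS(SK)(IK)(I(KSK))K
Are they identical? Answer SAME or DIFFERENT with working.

Term A:
  start: I(KI(IK))
  →1  KI(IK)
  →2  I

Term B:
  start: SS(SK)(IK)(I(KSK))K
  →1  S(IK)(SK(IK))(I(KSK))K
  →2  IK(I(KSK))(SK(IK)(I(KSK)))K
  →3  K(I(KSK))(SK(IK)(I(KSK)))K
  →4  I(KSK)K
  →5  KSKK
  →6  SK

Answer: DIFFERENT — A ⇓ I, B ⇓ SK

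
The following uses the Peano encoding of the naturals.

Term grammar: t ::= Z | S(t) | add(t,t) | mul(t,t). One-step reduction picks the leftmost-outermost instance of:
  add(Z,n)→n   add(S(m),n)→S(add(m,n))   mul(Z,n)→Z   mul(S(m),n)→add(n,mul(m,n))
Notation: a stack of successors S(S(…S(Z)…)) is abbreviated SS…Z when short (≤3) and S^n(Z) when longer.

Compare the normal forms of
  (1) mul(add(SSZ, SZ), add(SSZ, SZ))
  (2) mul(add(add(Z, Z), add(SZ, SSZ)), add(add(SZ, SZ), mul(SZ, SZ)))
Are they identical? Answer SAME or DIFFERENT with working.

Term A:
  start: mul(add(SSZ, SZ), add(SSZ, SZ))
  →1  mul(S(add(SZ, SZ)), add(SSZ, SZ))
  →2  add(add(SSZ, SZ), mul(add(SZ, SZ), add(SSZ, SZ)))
  →3  add(S(add(SZ, SZ)), mul(add(SZ, SZ), add(SSZ, SZ)))
  →4  S(add(add(SZ, SZ), mul(add(SZ, SZ), add(SSZ, SZ))))
  →5  S(add(S(add(Z, SZ)), mul(add(SZ, SZ), add(SSZ, SZ))))
  →6  S(S(add(add(Z, SZ), mul(add(SZ, SZ), add(SSZ, SZ)))))
  →7  S(S(add(SZ, mul(add(SZ, SZ), add(SSZ, SZ)))))
  →8  S(S(S(add(Z, mul(add(SZ, SZ), add(SSZ, SZ))))))
  →9  S(S(S(mul(add(SZ, SZ), add(SSZ, SZ)))))
  →10  S(S(S(mul(S(add(Z, SZ)), add(SSZ, SZ)))))
  →11  S(S(S(add(add(SSZ, SZ), mul(add(Z, SZ), add(SSZ, SZ))))))
  →12  S(S(S(add(S(add(SZ, SZ)), mul(add(Z, SZ), add(SSZ, SZ))))))
  →13  S(S(S(S(add(add(SZ, SZ), mul(add(Z, SZ), add(SSZ, SZ)))))))
  →14  S(S(S(S(add(S(add(Z, SZ)), mul(add(Z, SZ), add(SSZ, SZ)))))))
  →15  S(S(S(S(S(add(add(Z, SZ), mul(add(Z, SZ), add(SSZ, SZ))))))))
  →16  S(S(S(S(S(add(SZ, mul(add(Z, SZ), add(SSZ, SZ))))))))
  →17  S(S(S(S(S(S(add(Z, mul(add(Z, SZ), add(SSZ, SZ)))))))))
  →18  S(S(S(S(S(S(mul(add(Z, SZ), add(SSZ, SZ))))))))
  →19  S(S(S(S(S(S(mul(SZ, add(SSZ, SZ))))))))
  →20  S(S(S(S(S(S(add(add(SSZ, SZ), mul(Z, add(SSZ, SZ)))))))))
  →21  S(S(S(S(S(S(add(S(add(SZ, SZ)), mul(Z, add(SSZ, SZ)))))))))
  →22  S(S(S(S(S(S(S(add(add(SZ, SZ), mul(Z, add(SSZ, SZ))))))))))
  →23  S(S(S(S(S(S(S(add(S(add(Z, SZ)), mul(Z, add(SSZ, SZ))))))))))
  →24  S(S(S(S(S(S(S(S(add(add(Z, SZ), mul(Z, add(SSZ, SZ)))))))))))
  →25  S(S(S(S(S(S(S(S(add(SZ, mul(Z, add(SSZ, SZ)))))))))))
  →26  S(S(S(S(S(S(S(S(S(add(Z, mul(Z, add(SSZ, SZ))))))))))))
  →27  S(S(S(S(S(S(S(S(S(mul(Z, add(SSZ, SZ)))))))))))
  →28  S^9(Z)

Term B:
  start: mul(add(add(Z, Z), add(SZ, SSZ)), add(add(SZ, SZ), mul(SZ, SZ)))
  →1  mul(add(Z, add(SZ, SSZ)), add(add(SZ, SZ), mul(SZ, SZ)))
  →2  mul(add(SZ, SSZ), add(add(SZ, SZ), mul(SZ, SZ)))
  →3  mul(S(add(Z, SSZ)), add(add(SZ, SZ), mul(SZ, SZ)))
  →4  add(add(add(SZ, SZ), mul(SZ, SZ)), mul(add(Z, SSZ), add(add(SZ, SZ), mul(SZ, SZ))))
  →5  add(add(S(add(Z, SZ)), mul(SZ, SZ)), mul(add(Z, SSZ), add(add(SZ, SZ), mul(SZ, SZ))))
  →6  add(S(add(add(Z, SZ), mul(SZ, SZ))), mul(add(Z, SSZ), add(add(SZ, SZ), mul(SZ, SZ))))
  →7  S(add(add(add(Z, SZ), mul(SZ, SZ)), mul(add(Z, SSZ), add(add(SZ, SZ), mul(SZ, SZ)))))
  →8  S(add(add(SZ, mul(SZ, SZ)), mul(add(Z, SSZ), add(add(SZ, SZ), mul(SZ, SZ)))))
  →9  S(add(S(add(Z, mul(SZ, SZ))), mul(add(Z, SSZ), add(add(SZ, SZ), mul(SZ, SZ)))))
  →10  S(S(add(add(Z, mul(SZ, SZ)), mul(add(Z, SSZ), add(add(SZ, SZ), mul(SZ, SZ))))))
  →11  S(S(add(mul(SZ, SZ), mul(add(Z, SSZ), add(add(SZ, SZ), mul(SZ, SZ))))))
  →12  S(S(add(add(SZ, mul(Z, SZ)), mul(add(Z, SSZ), add(add(SZ, SZ), mul(SZ, SZ))))))
  →13  S(S(add(S(add(Z, mul(Z, SZ))), mul(add(Z, SSZ), add(add(SZ, SZ), mul(SZ, SZ))))))
  →14  S(S(S(add(add(Z, mul(Z, SZ)), mul(add(Z, SSZ), add(add(SZ, SZ), mul(SZ, SZ)))))))
  →15  S(S(S(add(mul(Z, SZ), mul(add(Z, SSZ), add(add(SZ, SZ), mul(SZ, SZ)))))))
  →16  S(S(S(add(Z, mul(add(Z, SSZ), add(add(SZ, SZ), mul(SZ, SZ)))))))
  →17  S(S(S(mul(add(Z, SSZ), add(add(SZ, SZ), mul(SZ, SZ))))))
  →18  S(S(S(mul(SSZ, add(add(SZ, SZ), mul(SZ, SZ))))))
  →19  S(S(S(add(add(add(SZ, SZ), mul(SZ, SZ)), mul(SZ, add(add(SZ, SZ), mul(SZ, SZ)))))))
  →20  S(S(S(add(add(S(add(Z, SZ)), mul(SZ, SZ)), mul(SZ, add(add(SZ, SZ), mul(SZ, SZ)))))))
  →21  S(S(S(add(S(add(add(Z, SZ), mul(SZ, SZ))), mul(SZ, add(add(SZ, SZ), mul(SZ, SZ)))))))
  →22  S(S(S(S(add(add(add(Z, SZ), mul(SZ, SZ)), mul(SZ, add(add(SZ, SZ), mul(SZ, SZ))))))))
  →23  S(S(S(S(add(add(SZ, mul(SZ, SZ)), mul(SZ, add(add(SZ, SZ), mul(SZ, SZ))))))))
  →24  S(S(S(S(add(S(add(Z, mul(SZ, SZ))), mul(SZ, add(add(SZ, SZ), mul(SZ, SZ))))))))
  →25  S(S(S(S(S(add(add(Z, mul(SZ, SZ)), mul(SZ, add(add(SZ, SZ), mul(SZ, SZ)))))))))
  →26  S(S(S(S(S(add(mul(SZ, SZ), mul(SZ, add(add(SZ, SZ), mul(SZ, SZ)))))))))
  →27  S(S(S(S(S(add(add(SZ, mul(Z, SZ)), mul(SZ, add(add(SZ, SZ), mul(SZ, SZ)))))))))
  →28  S(S(S(S(S(add(S(add(Z, mul(Z, SZ))), mul(SZ, add(add(SZ, SZ), mul(SZ, SZ)))))))))
  →29  S(S(S(S(S(S(add(add(Z, mul(Z, SZ)), mul(SZ, add(add(SZ, SZ), mul(SZ, SZ))))))))))
  →30  S(S(S(S(S(S(add(mul(Z, SZ), mul(SZ, add(add(SZ, SZ), mul(SZ, SZ))))))))))
  →31  S(S(S(S(S(S(add(Z, mul(SZ, add(add(SZ, SZ), mul(SZ, SZ))))))))))
  →32  S(S(S(S(S(S(mul(SZ, add(add(SZ, SZ), mul(SZ, SZ)))))))))
  →33  S(S(S(S(S(S(add(add(add(SZ, SZ), mul(SZ, SZ)), mul(Z, add(add(SZ, SZ), mul(SZ, SZ))))))))))
  →34  S(S(S(S(S(S(add(add(S(add(Z, SZ)), mul(SZ, SZ)), mul(Z, add(add(SZ, SZ), mul(SZ, SZ))))))))))
  →35  S(S(S(S(S(S(add(S(add(add(Z, SZ), mul(SZ, SZ))), mul(Z, add(add(SZ, SZ), mul(SZ, SZ))))))))))
  →36  S(S(S(S(S(S(S(add(add(add(Z, SZ), mul(SZ, SZ)), mul(Z, add(add(SZ, SZ), mul(SZ, SZ)))))))))))
  →37  S(S(S(S(S(S(S(add(add(SZ, mul(SZ, SZ)), mul(Z, add(add(SZ, SZ), mul(SZ, SZ)))))))))))
  →38  S(S(S(S(S(S(S(add(S(add(Z, mul(SZ, SZ))), mul(Z, add(add(SZ, SZ), mul(SZ, SZ)))))))))))
  →39  S(S(S(S(S(S(S(S(add(add(Z, mul(SZ, SZ)), mul(Z, add(add(SZ, SZ), mul(SZ, SZ))))))))))))
  →40  S(S(S(S(S(S(S(S(add(mul(SZ, SZ), mul(Z, add(add(SZ, SZ), mul(SZ, SZ))))))))))))
  →41  S(S(S(S(S(S(S(S(add(add(SZ, mul(Z, SZ)), mul(Z, add(add(SZ, SZ), mul(SZ, SZ))))))))))))
  →42  S(S(S(S(S(S(S(S(add(S(add(Z, mul(Z, SZ))), mul(Z, add(add(SZ, SZ), mul(SZ, SZ))))))))))))
  →43  S(S(S(S(S(S(S(S(S(add(add(Z, mul(Z, SZ)), mul(Z, add(add(SZ, SZ), mul(SZ, SZ)))))))))))))
  →44  S(S(S(S(S(S(S(S(S(add(mul(Z, SZ), mul(Z, add(add(SZ, SZ), mul(SZ, SZ)))))))))))))
  →45  S(S(S(S(S(S(S(S(S(add(Z, mul(Z, add(add(SZ, SZ), mul(SZ, SZ)))))))))))))
  →46  S(S(S(S(S(S(S(S(S(mul(Z, add(add(SZ, SZ), mul(SZ, SZ))))))))))))
  →47  S^9(Z)

Answer: SAME — A ⇓ S^9(Z), B ⇓ S^9(Z)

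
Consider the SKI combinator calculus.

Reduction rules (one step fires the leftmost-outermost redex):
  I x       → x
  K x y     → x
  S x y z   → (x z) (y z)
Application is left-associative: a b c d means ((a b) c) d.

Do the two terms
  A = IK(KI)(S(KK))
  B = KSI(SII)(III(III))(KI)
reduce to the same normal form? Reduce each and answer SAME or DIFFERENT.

Answer: SAME — A ⇓ KI, B ⇓ KI

Derivation:
Term A:
  start: IK(KI)(S(KK))
  step 1: K(KI)(S(KK))
  step 2: KI

Term B:
  start: KSI(SII)(III(III))(KI)
  step 1: S(SII)(III(III))(KI)
  step 2: SII(KI)(III(III)(KI))
  step 3: I(KI)(I(KI))(III(III)(KI))
  step 4: KI(I(KI))(III(III)(KI))
  step 5: I(III(III)(KI))
  step 6: III(III)(KI)
  step 7: II(III)(KI)
  step 8: I(III)(KI)
  step 9: III(KI)
  step 10: II(KI)
  step 11: I(KI)
  step 12: KI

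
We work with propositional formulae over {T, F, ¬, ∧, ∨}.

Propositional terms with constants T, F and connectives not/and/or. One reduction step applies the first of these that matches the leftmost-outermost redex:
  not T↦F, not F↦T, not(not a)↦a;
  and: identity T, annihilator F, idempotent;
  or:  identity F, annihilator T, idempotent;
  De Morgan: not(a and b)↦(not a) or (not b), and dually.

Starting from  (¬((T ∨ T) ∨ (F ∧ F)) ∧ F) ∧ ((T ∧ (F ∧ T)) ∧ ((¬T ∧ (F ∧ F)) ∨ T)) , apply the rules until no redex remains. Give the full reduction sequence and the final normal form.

Answer: normal form = F  (in 2 steps)

Derivation:
  start: (¬((T ∨ T) ∨ (F ∧ F)) ∧ F) ∧ ((T ∧ (F ∧ T)) ∧ ((¬T ∧ (F ∧ F)) ∨ T))
  →1  F ∧ ((T ∧ (F ∧ T)) ∧ ((¬T ∧ (F ∧ F)) ∨ T))
  →2  F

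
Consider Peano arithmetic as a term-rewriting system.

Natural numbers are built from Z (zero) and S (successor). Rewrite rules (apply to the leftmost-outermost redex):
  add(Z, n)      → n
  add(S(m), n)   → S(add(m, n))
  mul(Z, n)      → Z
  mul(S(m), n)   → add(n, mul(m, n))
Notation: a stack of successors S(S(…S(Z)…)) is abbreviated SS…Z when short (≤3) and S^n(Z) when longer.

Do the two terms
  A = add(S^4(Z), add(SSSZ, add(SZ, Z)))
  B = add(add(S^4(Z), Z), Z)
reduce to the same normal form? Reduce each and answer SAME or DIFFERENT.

Term A:
  start: add(S^4(Z), add(SSSZ, add(SZ, Z)))
  [1] S(add(SSSZ, add(SSSZ, add(SZ, Z))))
  [2] S(S(add(SSZ, add(SSSZ, add(SZ, Z)))))
  [3] S(S(S(add(SZ, add(SSSZ, add(SZ, Z))))))
  [4] S(S(S(S(add(Z, add(SSSZ, add(SZ, Z)))))))
  [5] S(S(S(S(add(SSSZ, add(SZ, Z))))))
  [6] S(S(S(S(S(add(SSZ, add(SZ, Z)))))))
  [7] S(S(S(S(S(S(add(SZ, add(SZ, Z))))))))
  [8] S(S(S(S(S(S(S(add(Z, add(SZ, Z)))))))))
  [9] S(S(S(S(S(S(S(add(SZ, Z))))))))
  [10] S(S(S(S(S(S(S(S(add(Z, Z)))))))))
  [11] S^8(Z)

Term B:
  start: add(add(S^4(Z), Z), Z)
  [1] add(S(add(SSSZ, Z)), Z)
  [2] S(add(add(SSSZ, Z), Z))
  [3] S(add(S(add(SSZ, Z)), Z))
  [4] S(S(add(add(SSZ, Z), Z)))
  [5] S(S(add(S(add(SZ, Z)), Z)))
  [6] S(S(S(add(add(SZ, Z), Z))))
  [7] S(S(S(add(S(add(Z, Z)), Z))))
  [8] S(S(S(S(add(add(Z, Z), Z)))))
  [9] S(S(S(S(add(Z, Z)))))
  [10] S^4(Z)

Answer: DIFFERENT — A ⇓ S^8(Z), B ⇓ S^4(Z)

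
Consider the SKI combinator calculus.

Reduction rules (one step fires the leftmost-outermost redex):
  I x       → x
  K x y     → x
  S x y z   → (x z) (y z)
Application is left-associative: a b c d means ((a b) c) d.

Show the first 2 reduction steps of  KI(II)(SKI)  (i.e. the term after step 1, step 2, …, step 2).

  start: KI(II)(SKI)
  →1  I(SKI)
  →2  SKI

Answer: after 2 steps: SKI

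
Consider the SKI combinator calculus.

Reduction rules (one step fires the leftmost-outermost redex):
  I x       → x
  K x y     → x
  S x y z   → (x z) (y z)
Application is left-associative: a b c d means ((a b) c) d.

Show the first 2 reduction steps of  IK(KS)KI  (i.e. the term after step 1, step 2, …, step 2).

  start: IK(KS)KI
  [1] K(KS)KI
  [2] KSI

Answer: after 2 steps: KSI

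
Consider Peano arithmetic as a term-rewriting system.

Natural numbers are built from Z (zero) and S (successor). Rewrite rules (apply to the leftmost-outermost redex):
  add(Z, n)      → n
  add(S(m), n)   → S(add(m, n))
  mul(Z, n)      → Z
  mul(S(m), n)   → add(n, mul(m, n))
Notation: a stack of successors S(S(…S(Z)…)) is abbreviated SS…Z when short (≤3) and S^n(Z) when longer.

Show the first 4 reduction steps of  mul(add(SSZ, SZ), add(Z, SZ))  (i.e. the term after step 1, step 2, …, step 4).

Answer: after 4 steps: S(add(Z, mul(add(SZ, SZ), add(Z, SZ))))

Working:
  start: mul(add(SSZ, SZ), add(Z, SZ))
  →1  mul(S(add(SZ, SZ)), add(Z, SZ))
  →2  add(add(Z, SZ), mul(add(SZ, SZ), add(Z, SZ)))
  →3  add(SZ, mul(add(SZ, SZ), add(Z, SZ)))
  →4  S(add(Z, mul(add(SZ, SZ), add(Z, SZ))))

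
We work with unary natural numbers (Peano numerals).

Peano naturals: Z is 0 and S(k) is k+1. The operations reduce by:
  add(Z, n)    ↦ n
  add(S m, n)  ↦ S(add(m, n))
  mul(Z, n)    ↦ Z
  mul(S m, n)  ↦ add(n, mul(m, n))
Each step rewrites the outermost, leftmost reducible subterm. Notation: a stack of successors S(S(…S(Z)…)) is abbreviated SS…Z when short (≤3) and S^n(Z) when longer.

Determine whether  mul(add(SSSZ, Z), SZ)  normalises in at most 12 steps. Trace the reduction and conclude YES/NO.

  start: mul(add(SSSZ, Z), SZ)
  step 1: mul(S(add(SSZ, Z)), SZ)
  step 2: add(SZ, mul(add(SSZ, Z), SZ))
  step 3: S(add(Z, mul(add(SSZ, Z), SZ)))
  step 4: S(mul(add(SSZ, Z), SZ))
  step 5: S(mul(S(add(SZ, Z)), SZ))
  step 6: S(add(SZ, mul(add(SZ, Z), SZ)))
  step 7: S(S(add(Z, mul(add(SZ, Z), SZ))))
  step 8: S(S(mul(add(SZ, Z), SZ)))
  step 9: S(S(mul(S(add(Z, Z)), SZ)))
  step 10: S(S(add(SZ, mul(add(Z, Z), SZ))))
  step 11: S(S(S(add(Z, mul(add(Z, Z), SZ)))))
  step 12: S(S(S(mul(add(Z, Z), SZ))))

Answer: NO — after 12 steps the term is S(S(S(mul(add(Z, Z), SZ)))), not yet normal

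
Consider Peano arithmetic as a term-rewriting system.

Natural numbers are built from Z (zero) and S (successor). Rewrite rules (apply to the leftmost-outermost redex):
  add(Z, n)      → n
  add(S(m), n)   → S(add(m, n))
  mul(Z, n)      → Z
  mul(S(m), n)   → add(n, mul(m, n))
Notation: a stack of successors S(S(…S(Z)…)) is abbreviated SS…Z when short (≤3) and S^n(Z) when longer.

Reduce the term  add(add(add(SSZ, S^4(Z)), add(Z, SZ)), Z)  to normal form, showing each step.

Answer: normal form = S^7(Z)  (in 19 steps)

Working:
  start: add(add(add(SSZ, S^4(Z)), add(Z, SZ)), Z)
  →1  add(add(S(add(SZ, S^4(Z))), add(Z, SZ)), Z)
  →2  add(S(add(add(SZ, S^4(Z)), add(Z, SZ))), Z)
  →3  S(add(add(add(SZ, S^4(Z)), add(Z, SZ)), Z))
  →4  S(add(add(S(add(Z, S^4(Z))), add(Z, SZ)), Z))
  →5  S(add(S(add(add(Z, S^4(Z)), add(Z, SZ))), Z))
  →6  S(S(add(add(add(Z, S^4(Z)), add(Z, SZ)), Z)))
  →7  S(S(add(add(S^4(Z), add(Z, SZ)), Z)))
  →8  S(S(add(S(add(SSSZ, add(Z, SZ))), Z)))
  →9  S(S(S(add(add(SSSZ, add(Z, SZ)), Z))))
  →10  S(S(S(add(S(add(SSZ, add(Z, SZ))), Z))))
  →11  S(S(S(S(add(add(SSZ, add(Z, SZ)), Z)))))
  →12  S(S(S(S(add(S(add(SZ, add(Z, SZ))), Z)))))
  →13  S(S(S(S(S(add(add(SZ, add(Z, SZ)), Z))))))
  →14  S(S(S(S(S(add(S(add(Z, add(Z, SZ))), Z))))))
  →15  S(S(S(S(S(S(add(add(Z, add(Z, SZ)), Z)))))))
  →16  S(S(S(S(S(S(add(add(Z, SZ), Z)))))))
  →17  S(S(S(S(S(S(add(SZ, Z)))))))
  →18  S(S(S(S(S(S(S(add(Z, Z))))))))
  →19  S^7(Z)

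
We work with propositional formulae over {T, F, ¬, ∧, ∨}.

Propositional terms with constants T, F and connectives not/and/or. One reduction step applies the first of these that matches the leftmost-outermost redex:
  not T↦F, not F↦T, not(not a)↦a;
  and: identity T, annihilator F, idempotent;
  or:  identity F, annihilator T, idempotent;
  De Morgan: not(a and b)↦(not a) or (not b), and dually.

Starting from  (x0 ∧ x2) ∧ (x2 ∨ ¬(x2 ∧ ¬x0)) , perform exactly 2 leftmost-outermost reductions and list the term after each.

Answer: after 2 steps: (x0 ∧ x2) ∧ (x2 ∨ (¬x2 ∨ x0))

Working:
  start: (x0 ∧ x2) ∧ (x2 ∨ ¬(x2 ∧ ¬x0))
  [1] (x0 ∧ x2) ∧ (x2 ∨ (¬x2 ∨ ¬¬x0))
  [2] (x0 ∧ x2) ∧ (x2 ∨ (¬x2 ∨ x0))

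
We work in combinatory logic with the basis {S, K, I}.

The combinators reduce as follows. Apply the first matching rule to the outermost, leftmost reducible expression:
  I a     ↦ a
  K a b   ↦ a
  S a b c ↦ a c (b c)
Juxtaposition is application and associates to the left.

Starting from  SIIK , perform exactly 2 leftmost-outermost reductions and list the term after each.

Answer: after 2 steps: K(IK)

Working:
  start: SIIK
  [1] IK(IK)
  [2] K(IK)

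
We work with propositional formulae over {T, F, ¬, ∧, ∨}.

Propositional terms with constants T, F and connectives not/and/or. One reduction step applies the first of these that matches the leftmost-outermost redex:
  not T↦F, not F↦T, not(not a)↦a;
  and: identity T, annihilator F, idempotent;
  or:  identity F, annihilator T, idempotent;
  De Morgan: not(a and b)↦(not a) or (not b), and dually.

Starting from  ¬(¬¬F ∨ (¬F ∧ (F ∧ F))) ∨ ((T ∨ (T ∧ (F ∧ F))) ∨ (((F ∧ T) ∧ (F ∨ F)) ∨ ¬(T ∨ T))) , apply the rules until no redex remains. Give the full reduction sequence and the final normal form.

  start: ¬(¬¬F ∨ (¬F ∧ (F ∧ F))) ∨ ((T ∨ (T ∧ (F ∧ F))) ∨ (((F ∧ T) ∧ (F ∨ F)) ∨ ¬(T ∨ T)))
  step 1: (¬¬¬F ∧ ¬(¬F ∧ (F ∧ F))) ∨ ((T ∨ (T ∧ (F ∧ F))) ∨ (((F ∧ T) ∧ (F ∨ F)) ∨ ¬(T ∨ T)))
  step 2: (¬F ∧ ¬(¬F ∧ (F ∧ F))) ∨ ((T ∨ (T ∧ (F ∧ F))) ∨ (((F ∧ T) ∧ (F ∨ F)) ∨ ¬(T ∨ T)))
  step 3: (T ∧ ¬(¬F ∧ (F ∧ F))) ∨ ((T ∨ (T ∧ (F ∧ F))) ∨ (((F ∧ T) ∧ (F ∨ F)) ∨ ¬(T ∨ T)))
  step 4: ¬(¬F ∧ (F ∧ F)) ∨ ((T ∨ (T ∧ (F ∧ F))) ∨ (((F ∧ T) ∧ (F ∨ F)) ∨ ¬(T ∨ T)))
  step 5: (¬¬F ∨ ¬(F ∧ F)) ∨ ((T ∨ (T ∧ (F ∧ F))) ∨ (((F ∧ T) ∧ (F ∨ F)) ∨ ¬(T ∨ T)))
  step 6: (F ∨ ¬(F ∧ F)) ∨ ((T ∨ (T ∧ (F ∧ F))) ∨ (((F ∧ T) ∧ (F ∨ F)) ∨ ¬(T ∨ T)))
  step 7: ¬(F ∧ F) ∨ ((T ∨ (T ∧ (F ∧ F))) ∨ (((F ∧ T) ∧ (F ∨ F)) ∨ ¬(T ∨ T)))
  step 8: (¬F ∨ ¬F) ∨ ((T ∨ (T ∧ (F ∧ F))) ∨ (((F ∧ T) ∧ (F ∨ F)) ∨ ¬(T ∨ T)))
  step 9: ¬F ∨ ((T ∨ (T ∧ (F ∧ F))) ∨ (((F ∧ T) ∧ (F ∨ F)) ∨ ¬(T ∨ T)))
  step 10: T ∨ ((T ∨ (T ∧ (F ∧ F))) ∨ (((F ∧ T) ∧ (F ∨ F)) ∨ ¬(T ∨ T)))
  step 11: T

Answer: normal form = T  (in 11 steps)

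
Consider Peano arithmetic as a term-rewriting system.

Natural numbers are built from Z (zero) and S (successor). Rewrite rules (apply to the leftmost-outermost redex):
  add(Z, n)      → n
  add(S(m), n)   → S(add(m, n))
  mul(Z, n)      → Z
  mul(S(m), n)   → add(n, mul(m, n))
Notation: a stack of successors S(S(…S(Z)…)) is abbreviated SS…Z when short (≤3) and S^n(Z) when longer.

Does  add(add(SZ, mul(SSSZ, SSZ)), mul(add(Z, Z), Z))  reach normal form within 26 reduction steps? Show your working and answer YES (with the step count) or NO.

  start: add(add(SZ, mul(SSSZ, SSZ)), mul(add(Z, Z), Z))
  step 1: add(S(add(Z, mul(SSSZ, SSZ))), mul(add(Z, Z), Z))
  step 2: S(add(add(Z, mul(SSSZ, SSZ)), mul(add(Z, Z), Z)))
  step 3: S(add(mul(SSSZ, SSZ), mul(add(Z, Z), Z)))
  step 4: S(add(add(SSZ, mul(SSZ, SSZ)), mul(add(Z, Z), Z)))
  step 5: S(add(S(add(SZ, mul(SSZ, SSZ))), mul(add(Z, Z), Z)))
  step 6: S(S(add(add(SZ, mul(SSZ, SSZ)), mul(add(Z, Z), Z))))
  step 7: S(S(add(S(add(Z, mul(SSZ, SSZ))), mul(add(Z, Z), Z))))
  step 8: S(S(S(add(add(Z, mul(SSZ, SSZ)), mul(add(Z, Z), Z)))))
  step 9: S(S(S(add(mul(SSZ, SSZ), mul(add(Z, Z), Z)))))
  step 10: S(S(S(add(add(SSZ, mul(SZ, SSZ)), mul(add(Z, Z), Z)))))
  step 11: S(S(S(add(S(add(SZ, mul(SZ, SSZ))), mul(add(Z, Z), Z)))))
  step 12: S(S(S(S(add(add(SZ, mul(SZ, SSZ)), mul(add(Z, Z), Z))))))
  step 13: S(S(S(S(add(S(add(Z, mul(SZ, SSZ))), mul(add(Z, Z), Z))))))
  step 14: S(S(S(S(S(add(add(Z, mul(SZ, SSZ)), mul(add(Z, Z), Z)))))))
  step 15: S(S(S(S(S(add(mul(SZ, SSZ), mul(add(Z, Z), Z)))))))
  step 16: S(S(S(S(S(add(add(SSZ, mul(Z, SSZ)), mul(add(Z, Z), Z)))))))
  step 17: S(S(S(S(S(add(S(add(SZ, mul(Z, SSZ))), mul(add(Z, Z), Z)))))))
  step 18: S(S(S(S(S(S(add(add(SZ, mul(Z, SSZ)), mul(add(Z, Z), Z))))))))
  step 19: S(S(S(S(S(S(add(S(add(Z, mul(Z, SSZ))), mul(add(Z, Z), Z))))))))
  step 20: S(S(S(S(S(S(S(add(add(Z, mul(Z, SSZ)), mul(add(Z, Z), Z)))))))))
  step 21: S(S(S(S(S(S(S(add(mul(Z, SSZ), mul(add(Z, Z), Z)))))))))
  step 22: S(S(S(S(S(S(S(add(Z, mul(add(Z, Z), Z)))))))))
  step 23: S(S(S(S(S(S(S(mul(add(Z, Z), Z))))))))
  step 24: S(S(S(S(S(S(S(mul(Z, Z))))))))
  step 25: S^7(Z)

Answer: YES — reaches normal form S^7(Z) in 25 ≤ 26 steps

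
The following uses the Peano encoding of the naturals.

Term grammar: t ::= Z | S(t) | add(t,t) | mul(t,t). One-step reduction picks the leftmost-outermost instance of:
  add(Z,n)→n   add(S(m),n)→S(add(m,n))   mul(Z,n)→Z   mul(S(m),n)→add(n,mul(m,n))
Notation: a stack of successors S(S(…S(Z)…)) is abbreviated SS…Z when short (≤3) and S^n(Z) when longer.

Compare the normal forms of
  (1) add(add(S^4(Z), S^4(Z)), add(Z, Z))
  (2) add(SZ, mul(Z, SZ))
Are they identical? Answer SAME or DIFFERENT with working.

Term A:
  start: add(add(S^4(Z), S^4(Z)), add(Z, Z))
  step 1: add(S(add(SSSZ, S^4(Z))), add(Z, Z))
  step 2: S(add(add(SSSZ, S^4(Z)), add(Z, Z)))
  step 3: S(add(S(add(SSZ, S^4(Z))), add(Z, Z)))
  step 4: S(S(add(add(SSZ, S^4(Z)), add(Z, Z))))
  step 5: S(S(add(S(add(SZ, S^4(Z))), add(Z, Z))))
  step 6: S(S(S(add(add(SZ, S^4(Z)), add(Z, Z)))))
  step 7: S(S(S(add(S(add(Z, S^4(Z))), add(Z, Z)))))
  step 8: S(S(S(S(add(add(Z, S^4(Z)), add(Z, Z))))))
  step 9: S(S(S(S(add(S^4(Z), add(Z, Z))))))
  step 10: S(S(S(S(S(add(SSSZ, add(Z, Z)))))))
  step 11: S(S(S(S(S(S(add(SSZ, add(Z, Z))))))))
  step 12: S(S(S(S(S(S(S(add(SZ, add(Z, Z)))))))))
  step 13: S(S(S(S(S(S(S(S(add(Z, add(Z, Z))))))))))
  step 14: S(S(S(S(S(S(S(S(add(Z, Z)))))))))
  step 15: S^8(Z)

Term B:
  start: add(SZ, mul(Z, SZ))
  step 1: S(add(Z, mul(Z, SZ)))
  step 2: S(mul(Z, SZ))
  step 3: SZ

Answer: DIFFERENT — A ⇓ S^8(Z), B ⇓ SZ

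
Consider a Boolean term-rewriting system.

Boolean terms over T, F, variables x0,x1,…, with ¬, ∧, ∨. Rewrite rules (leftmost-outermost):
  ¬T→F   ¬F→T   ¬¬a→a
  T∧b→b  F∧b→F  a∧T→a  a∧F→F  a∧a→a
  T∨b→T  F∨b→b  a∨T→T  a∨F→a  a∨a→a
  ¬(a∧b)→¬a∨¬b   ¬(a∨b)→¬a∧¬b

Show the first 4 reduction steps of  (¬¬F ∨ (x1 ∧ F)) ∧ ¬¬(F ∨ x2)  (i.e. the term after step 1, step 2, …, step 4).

  start: (¬¬F ∨ (x1 ∧ F)) ∧ ¬¬(F ∨ x2)
  step 1: (F ∨ (x1 ∧ F)) ∧ ¬¬(F ∨ x2)
  step 2: (x1 ∧ F) ∧ ¬¬(F ∨ x2)
  step 3: F ∧ ¬¬(F ∨ x2)
  step 4: F

Answer: after 4 steps: F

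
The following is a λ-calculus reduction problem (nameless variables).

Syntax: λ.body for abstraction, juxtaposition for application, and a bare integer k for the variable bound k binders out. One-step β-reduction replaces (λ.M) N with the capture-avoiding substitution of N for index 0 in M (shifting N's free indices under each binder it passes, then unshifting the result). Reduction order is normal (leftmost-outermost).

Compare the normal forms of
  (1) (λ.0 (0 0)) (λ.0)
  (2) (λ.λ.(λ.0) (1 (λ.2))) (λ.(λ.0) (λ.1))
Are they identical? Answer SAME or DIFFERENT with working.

Answer: DIFFERENT — A ⇓ λ.0, B ⇓ λ.λ.λ.λ.λ.1

Working:
Term A:
  start: (λ.0 (0 0)) (λ.0)
  [1] (λ.0) ((λ.0) (λ.0))
  [2] (λ.0) (λ.0)
  [3] λ.0

Term B:
  start: (λ.λ.(λ.0) (1 (λ.2))) (λ.(λ.0) (λ.1))
  [1] λ.(λ.0) ((λ.(λ.0) (λ.1)) (λ.λ.(λ.0) (λ.1)))
  [2] λ.(λ.(λ.0) (λ.1)) (λ.λ.(λ.0) (λ.1))
  [3] λ.(λ.0) (λ.λ.λ.(λ.0) (λ.1))
  [4] λ.λ.λ.λ.(λ.0) (λ.1)
  [5] λ.λ.λ.λ.λ.1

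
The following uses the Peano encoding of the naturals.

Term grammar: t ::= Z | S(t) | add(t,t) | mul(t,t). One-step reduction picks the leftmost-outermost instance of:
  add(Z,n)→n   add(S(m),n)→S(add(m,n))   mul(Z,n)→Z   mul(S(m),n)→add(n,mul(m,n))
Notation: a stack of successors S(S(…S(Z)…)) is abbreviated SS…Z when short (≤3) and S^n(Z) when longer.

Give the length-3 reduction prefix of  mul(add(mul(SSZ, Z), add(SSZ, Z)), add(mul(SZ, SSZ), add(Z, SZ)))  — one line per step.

  start: mul(add(mul(SSZ, Z), add(SSZ, Z)), add(mul(SZ, SSZ), add(Z, SZ)))
  step 1: mul(add(add(Z, mul(SZ, Z)), add(SSZ, Z)), add(mul(SZ, SSZ), add(Z, SZ)))
  step 2: mul(add(mul(SZ, Z), add(SSZ, Z)), add(mul(SZ, SSZ), add(Z, SZ)))
  step 3: mul(add(add(Z, mul(Z, Z)), add(SSZ, Z)), add(mul(SZ, SSZ), add(Z, SZ)))

Answer: after 3 steps: mul(add(add(Z, mul(Z, Z)), add(SSZ, Z)), add(mul(SZ, SSZ), add(Z, SZ)))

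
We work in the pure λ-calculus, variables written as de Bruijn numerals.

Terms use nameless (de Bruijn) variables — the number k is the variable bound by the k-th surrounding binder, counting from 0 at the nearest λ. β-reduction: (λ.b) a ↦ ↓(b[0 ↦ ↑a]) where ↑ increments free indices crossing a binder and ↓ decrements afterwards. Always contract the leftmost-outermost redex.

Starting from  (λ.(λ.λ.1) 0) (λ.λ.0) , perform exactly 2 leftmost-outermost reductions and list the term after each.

  start: (λ.(λ.λ.1) 0) (λ.λ.0)
  →1  (λ.λ.1) (λ.λ.0)
  →2  λ.λ.λ.0

Answer: after 2 steps: λ.λ.λ.0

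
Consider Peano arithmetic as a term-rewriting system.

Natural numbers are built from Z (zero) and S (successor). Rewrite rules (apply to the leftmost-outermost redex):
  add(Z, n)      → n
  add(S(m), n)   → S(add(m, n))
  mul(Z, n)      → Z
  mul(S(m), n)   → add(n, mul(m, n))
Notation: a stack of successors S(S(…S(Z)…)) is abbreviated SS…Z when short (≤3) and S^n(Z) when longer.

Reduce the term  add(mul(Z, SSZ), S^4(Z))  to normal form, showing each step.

  start: add(mul(Z, SSZ), S^4(Z))
  →1  add(Z, S^4(Z))
  →2  S^4(Z)

Answer: normal form = S^4(Z)  (in 2 steps)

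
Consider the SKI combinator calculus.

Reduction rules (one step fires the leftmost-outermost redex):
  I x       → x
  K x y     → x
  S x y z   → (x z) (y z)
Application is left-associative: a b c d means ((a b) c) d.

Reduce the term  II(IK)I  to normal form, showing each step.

Answer: normal form = KI  (in 3 steps)

Working:
  start: II(IK)I
  [1] I(IK)I
  [2] IKI
  [3] KI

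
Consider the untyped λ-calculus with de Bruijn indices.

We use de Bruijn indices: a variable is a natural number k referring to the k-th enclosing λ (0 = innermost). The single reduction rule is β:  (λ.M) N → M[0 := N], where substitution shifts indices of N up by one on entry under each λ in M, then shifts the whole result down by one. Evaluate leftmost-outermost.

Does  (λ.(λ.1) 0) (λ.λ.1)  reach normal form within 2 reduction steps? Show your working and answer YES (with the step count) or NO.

  start: (λ.(λ.1) 0) (λ.λ.1)
  step 1: (λ.λ.λ.1) (λ.λ.1)
  step 2: λ.λ.1

Answer: YES — reaches normal form λ.λ.1 in 2 ≤ 2 steps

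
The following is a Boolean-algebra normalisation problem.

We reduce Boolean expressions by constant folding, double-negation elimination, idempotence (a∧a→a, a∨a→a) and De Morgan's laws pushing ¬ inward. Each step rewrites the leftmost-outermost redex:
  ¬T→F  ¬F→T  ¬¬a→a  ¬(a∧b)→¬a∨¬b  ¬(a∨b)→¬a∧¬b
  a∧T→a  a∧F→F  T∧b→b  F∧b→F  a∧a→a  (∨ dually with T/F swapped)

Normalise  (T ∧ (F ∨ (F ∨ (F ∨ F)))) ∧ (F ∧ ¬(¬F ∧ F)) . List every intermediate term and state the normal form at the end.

Answer: normal form = F  (in 5 steps)

Derivation:
  start: (T ∧ (F ∨ (F ∨ (F ∨ F)))) ∧ (F ∧ ¬(¬F ∧ F))
  [1] (F ∨ (F ∨ (F ∨ F))) ∧ (F ∧ ¬(¬F ∧ F))
  [2] (F ∨ (F ∨ F)) ∧ (F ∧ ¬(¬F ∧ F))
  [3] (F ∨ F) ∧ (F ∧ ¬(¬F ∧ F))
  [4] F ∧ (F ∧ ¬(¬F ∧ F))
  [5] F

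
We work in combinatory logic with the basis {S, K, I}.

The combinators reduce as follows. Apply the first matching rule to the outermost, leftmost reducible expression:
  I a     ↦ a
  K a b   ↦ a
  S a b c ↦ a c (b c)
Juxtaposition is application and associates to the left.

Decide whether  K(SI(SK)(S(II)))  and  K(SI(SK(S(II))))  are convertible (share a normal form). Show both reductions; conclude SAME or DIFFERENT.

Answer: SAME — A ⇓ K(SI(SK(SI))), B ⇓ K(SI(SK(SI)))

Working:
Term A:
  start: K(SI(SK)(S(II)))
  step 1: K(I(S(II))(SK(S(II))))
  step 2: K(S(II)(SK(S(II))))
  step 3: K(SI(SK(S(II))))
  step 4: K(SI(SK(SI)))

Term B:
  start: K(SI(SK(S(II))))
  step 1: K(SI(SK(SI)))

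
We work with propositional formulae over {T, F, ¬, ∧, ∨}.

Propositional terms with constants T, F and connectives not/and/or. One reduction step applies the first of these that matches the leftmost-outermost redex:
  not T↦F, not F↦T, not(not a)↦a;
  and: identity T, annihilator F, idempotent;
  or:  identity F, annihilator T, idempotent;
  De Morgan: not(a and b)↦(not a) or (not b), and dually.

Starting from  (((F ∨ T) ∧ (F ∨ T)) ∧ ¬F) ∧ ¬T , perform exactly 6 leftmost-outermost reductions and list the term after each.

Answer: after 6 steps: F

Working:
  start: (((F ∨ T) ∧ (F ∨ T)) ∧ ¬F) ∧ ¬T
  →1  ((F ∨ T) ∧ ¬F) ∧ ¬T
  →2  (T ∧ ¬F) ∧ ¬T
  →3  ¬F ∧ ¬T
  →4  T ∧ ¬T
  →5  ¬T
  →6  F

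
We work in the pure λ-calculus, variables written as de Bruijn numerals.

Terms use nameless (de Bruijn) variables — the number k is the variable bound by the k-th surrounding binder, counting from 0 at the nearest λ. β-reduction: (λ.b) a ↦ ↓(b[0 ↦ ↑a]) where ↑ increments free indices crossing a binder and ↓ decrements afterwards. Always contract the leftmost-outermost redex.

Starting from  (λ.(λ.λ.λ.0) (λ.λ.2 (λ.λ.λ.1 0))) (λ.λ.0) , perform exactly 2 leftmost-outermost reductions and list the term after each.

Answer: after 2 steps: λ.λ.0

Working:
  start: (λ.(λ.λ.λ.0) (λ.λ.2 (λ.λ.λ.1 0))) (λ.λ.0)
  [1] (λ.λ.λ.0) (λ.λ.(λ.λ.0) (λ.λ.λ.1 0))
  [2] λ.λ.0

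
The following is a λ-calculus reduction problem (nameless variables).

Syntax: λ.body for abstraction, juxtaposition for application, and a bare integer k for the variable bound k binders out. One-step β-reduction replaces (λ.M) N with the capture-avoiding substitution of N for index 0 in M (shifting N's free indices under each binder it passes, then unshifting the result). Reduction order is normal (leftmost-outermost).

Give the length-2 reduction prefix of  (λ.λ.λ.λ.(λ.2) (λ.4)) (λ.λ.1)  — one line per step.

  start: (λ.λ.λ.λ.(λ.2) (λ.4)) (λ.λ.1)
  →1  λ.λ.λ.(λ.2) (λ.λ.λ.1)
  →2  λ.λ.λ.1

Answer: after 2 steps: λ.λ.λ.1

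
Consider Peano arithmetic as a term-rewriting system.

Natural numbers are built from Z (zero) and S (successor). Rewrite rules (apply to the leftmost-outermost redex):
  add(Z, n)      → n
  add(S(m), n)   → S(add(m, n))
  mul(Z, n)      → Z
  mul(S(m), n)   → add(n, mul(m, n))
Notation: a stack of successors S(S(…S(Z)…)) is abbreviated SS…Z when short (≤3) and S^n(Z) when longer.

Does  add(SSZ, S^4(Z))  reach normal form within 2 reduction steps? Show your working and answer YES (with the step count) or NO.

Answer: NO — after 2 steps the term is S(S(add(Z, S^4(Z)))), not yet normal

Derivation:
  start: add(SSZ, S^4(Z))
  step 1: S(add(SZ, S^4(Z)))
  step 2: S(S(add(Z, S^4(Z))))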